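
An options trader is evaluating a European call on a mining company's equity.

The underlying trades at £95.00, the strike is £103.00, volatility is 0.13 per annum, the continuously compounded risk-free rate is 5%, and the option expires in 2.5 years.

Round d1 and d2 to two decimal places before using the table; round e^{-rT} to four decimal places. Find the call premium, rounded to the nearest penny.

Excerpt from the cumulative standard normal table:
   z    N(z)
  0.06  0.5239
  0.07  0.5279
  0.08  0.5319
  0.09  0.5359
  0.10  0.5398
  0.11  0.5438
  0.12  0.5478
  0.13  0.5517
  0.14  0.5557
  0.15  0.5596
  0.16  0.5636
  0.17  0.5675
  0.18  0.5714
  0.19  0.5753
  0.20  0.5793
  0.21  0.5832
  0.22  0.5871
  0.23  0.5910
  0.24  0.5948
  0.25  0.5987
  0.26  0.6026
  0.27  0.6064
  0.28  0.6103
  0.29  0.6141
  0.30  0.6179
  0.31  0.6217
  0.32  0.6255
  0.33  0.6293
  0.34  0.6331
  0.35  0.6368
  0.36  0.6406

£9.99

σ√T = 0.13·√2.5 = 0.2055
d₁ = [ln(95/103) + (0.05 + 0.13²/2)·2.5] / 0.2055 = [-0.0809 + 0.1461] / 0.2055 = 0.3176 ≈ 0.32
d₂ = d₁ − σ√T = 0.3176 − 0.2055 = 0.1120 ≈ 0.11
exp(−rT) = exp(−0.05·2.5) = 0.8825
C = 95·N(0.32) − 103·0.8825·N(0.11) = 95·0.6255 − 103·0.8825·0.5438 = 59.4225 − 49.4301 = 9.9924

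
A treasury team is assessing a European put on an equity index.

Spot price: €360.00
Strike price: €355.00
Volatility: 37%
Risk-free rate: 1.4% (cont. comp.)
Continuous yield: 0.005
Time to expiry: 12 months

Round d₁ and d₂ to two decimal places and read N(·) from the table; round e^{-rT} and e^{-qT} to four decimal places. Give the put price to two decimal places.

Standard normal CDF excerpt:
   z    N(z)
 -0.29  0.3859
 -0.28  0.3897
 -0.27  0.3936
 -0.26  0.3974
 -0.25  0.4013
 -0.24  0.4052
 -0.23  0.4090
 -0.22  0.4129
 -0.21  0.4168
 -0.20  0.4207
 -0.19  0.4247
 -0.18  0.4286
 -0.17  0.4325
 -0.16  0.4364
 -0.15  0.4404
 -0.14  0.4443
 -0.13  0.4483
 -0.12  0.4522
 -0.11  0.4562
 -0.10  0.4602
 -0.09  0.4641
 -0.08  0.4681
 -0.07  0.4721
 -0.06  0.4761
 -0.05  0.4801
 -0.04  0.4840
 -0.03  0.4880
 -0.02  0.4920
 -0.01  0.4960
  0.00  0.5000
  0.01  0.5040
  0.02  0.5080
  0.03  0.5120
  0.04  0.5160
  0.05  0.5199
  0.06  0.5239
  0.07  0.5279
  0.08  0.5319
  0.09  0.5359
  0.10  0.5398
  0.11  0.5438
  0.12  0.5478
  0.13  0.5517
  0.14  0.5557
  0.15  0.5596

€48.02

T = 1;  σ√T = 0.3700
d₁ = [ln(360/355) + (0.014 − 0.005 + ½·0.37²)·1] / (σ√T) = (0.0140 + 0.0774) / 0.3700 = 0.2471 ≈ 0.25
d₂ = 0.2471 − 0.3700 = -0.1229 ≈ -0.12
e^(−qT) = e^(−0.005·1) = 0.9950;  e^(−rT) = e^(−0.014·1) = 0.9861
P = 355·0.9861·N(0.12) − 360·0.9950·N(-0.25) = 355·0.9861·0.5478 − 360·0.9950·0.4013 = 191.7659 − 143.7457 = 48.0202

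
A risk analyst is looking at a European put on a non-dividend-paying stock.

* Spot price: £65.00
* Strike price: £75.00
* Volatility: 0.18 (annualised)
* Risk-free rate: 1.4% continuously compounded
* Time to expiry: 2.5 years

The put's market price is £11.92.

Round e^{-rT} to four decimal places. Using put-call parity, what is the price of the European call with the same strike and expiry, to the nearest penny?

£4.50

e^(−rT) = e^(−0.014·2.5) = 0.9656
Put-call parity: C − P = S − K·e^(−rT) = 65 − 75·0.9656 = 65 − 72.4200 = -7.4200
C = P + (C − P) = 11.92 + (-7.4200) = 4.5000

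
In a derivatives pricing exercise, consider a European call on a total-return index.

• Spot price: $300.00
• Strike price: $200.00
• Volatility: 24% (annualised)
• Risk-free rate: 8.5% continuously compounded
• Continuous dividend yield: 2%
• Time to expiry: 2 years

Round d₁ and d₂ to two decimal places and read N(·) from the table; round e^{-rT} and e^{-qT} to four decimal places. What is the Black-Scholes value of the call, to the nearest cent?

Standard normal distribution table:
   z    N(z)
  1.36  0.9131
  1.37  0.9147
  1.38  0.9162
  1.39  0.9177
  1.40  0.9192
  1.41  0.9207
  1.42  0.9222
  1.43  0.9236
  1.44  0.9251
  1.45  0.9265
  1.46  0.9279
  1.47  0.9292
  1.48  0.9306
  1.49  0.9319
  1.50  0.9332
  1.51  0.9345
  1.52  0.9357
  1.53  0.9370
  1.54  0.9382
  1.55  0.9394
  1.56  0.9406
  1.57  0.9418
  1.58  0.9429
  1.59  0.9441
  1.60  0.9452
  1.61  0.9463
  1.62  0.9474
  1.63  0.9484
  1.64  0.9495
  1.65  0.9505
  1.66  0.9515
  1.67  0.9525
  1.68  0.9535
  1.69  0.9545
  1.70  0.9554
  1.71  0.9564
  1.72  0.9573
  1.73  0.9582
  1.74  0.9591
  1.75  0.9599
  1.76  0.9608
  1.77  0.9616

$121.32

σ√T = 0.24·√2 = 0.3394
d₁ = [ln(300/200) + (0.085 − 0.02 + 0.24²/2)·2] / 0.3394 = [0.4055 + 0.1876] / 0.3394 = 1.7473 which rounds to 1.75
d₂ = d₁ − σ√T = 1.7473 − 0.3394 = 1.4079 which rounds to 1.41
e^(−qT) = e^(−0.02·2) = 0.9608;  e^(−rT) = e^(−0.085·2) = 0.8437
N(d₁) = N(1.75) = 0.9599;  N(d₂) = N(1.41) = 0.9207
C = 300·0.9608·0.9599 − 200·0.8437·0.9207 = 276.6816 − 155.3589 = 121.3227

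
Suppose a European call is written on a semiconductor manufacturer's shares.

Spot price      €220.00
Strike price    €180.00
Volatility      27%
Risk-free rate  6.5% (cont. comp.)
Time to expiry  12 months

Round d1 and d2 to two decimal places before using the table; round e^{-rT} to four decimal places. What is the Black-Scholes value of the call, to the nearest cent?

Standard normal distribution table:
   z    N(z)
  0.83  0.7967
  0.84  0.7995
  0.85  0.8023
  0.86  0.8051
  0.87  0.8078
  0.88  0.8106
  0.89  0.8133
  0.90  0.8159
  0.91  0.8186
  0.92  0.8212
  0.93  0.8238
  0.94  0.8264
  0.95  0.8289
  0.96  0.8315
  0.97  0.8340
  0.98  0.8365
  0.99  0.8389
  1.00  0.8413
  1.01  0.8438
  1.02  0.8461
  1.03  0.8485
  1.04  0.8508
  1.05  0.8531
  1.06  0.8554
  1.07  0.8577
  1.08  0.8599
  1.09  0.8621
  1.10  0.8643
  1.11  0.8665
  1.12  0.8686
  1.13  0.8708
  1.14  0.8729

€55.76

σ√T = 0.27·√1 = 0.2700
d₁ = [ln(220/180) + (0.065 + 0.27²/2)·1] / 0.2700 = [0.2007 + 0.1015] / 0.2700 = 1.1190 ⇒ 1.12
d₂ = d₁ − σ√T = 1.1190 − 0.2700 = 0.8490 ⇒ 0.85
exp(−rT) = exp(−0.065·1) = 0.9371
N(d₁) = N(1.12) = 0.8686;  N(d₂) = N(0.85) = 0.8023
C = 220·0.8686 − 180·0.9371·0.8023 = 191.0920 − 135.3304 = 55.7616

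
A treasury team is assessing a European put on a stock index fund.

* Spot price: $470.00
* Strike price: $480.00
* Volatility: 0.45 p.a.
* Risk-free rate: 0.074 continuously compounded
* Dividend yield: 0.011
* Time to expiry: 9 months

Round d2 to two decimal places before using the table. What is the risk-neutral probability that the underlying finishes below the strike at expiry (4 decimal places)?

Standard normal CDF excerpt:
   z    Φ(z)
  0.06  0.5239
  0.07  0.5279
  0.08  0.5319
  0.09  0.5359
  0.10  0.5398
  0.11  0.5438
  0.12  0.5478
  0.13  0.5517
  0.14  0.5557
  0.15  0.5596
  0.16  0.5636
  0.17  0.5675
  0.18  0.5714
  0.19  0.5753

σ√T = 0.45·√0.75 = 0.3897
d₁ = [ln(470/480) + (0.074 − 0.011 + 0.45²/2)·0.75] / 0.3897 = [-0.0211 + 0.1232] / 0.3897 = 0.2621 ≈ 0.26
d₂ = d₁ − σ√T = 0.2621 − 0.3897 = -0.1276 ≈ -0.13
Pr(exercise) under Q = N(−d₂) = N(0.13) = 0.5517

0.5517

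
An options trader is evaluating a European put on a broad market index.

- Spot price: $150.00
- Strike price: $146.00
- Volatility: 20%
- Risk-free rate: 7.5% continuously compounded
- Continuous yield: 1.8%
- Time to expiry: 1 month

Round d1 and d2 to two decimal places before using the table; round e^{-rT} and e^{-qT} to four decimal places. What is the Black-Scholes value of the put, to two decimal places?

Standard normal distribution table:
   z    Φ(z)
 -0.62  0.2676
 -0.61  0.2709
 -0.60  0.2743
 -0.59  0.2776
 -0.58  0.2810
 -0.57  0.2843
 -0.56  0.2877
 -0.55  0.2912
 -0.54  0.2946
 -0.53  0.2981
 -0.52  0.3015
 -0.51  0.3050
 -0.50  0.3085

σ√T = 0.2·√0.08333 = 0.0577
ln(S/K) + (r − q + σ²/2)T = ln(150/146) + (0.075 − 0.018 + 0.2²/2)·0.08333 = 0.0270 + 0.0064 = 0.0334
d₁ = 0.0334 / 0.0577 = 0.5793 → 0.58
d₂ = d₁ − σ√T = 0.5793 − 0.0577 = 0.5216 → 0.52
e^(−qT) = e^(−0.018·0.08333) = 0.9985;  e^(−rT) = e^(−0.075·0.08333) = 0.9938
N(−d₂) = N(-0.52) = 0.3015;  N(−d₁) = N(-0.58) = 0.2810
P = 146·0.9938·0.3015 − 150·0.9985·0.2810 = 43.7461 − 42.0868 = 1.6593

$1.66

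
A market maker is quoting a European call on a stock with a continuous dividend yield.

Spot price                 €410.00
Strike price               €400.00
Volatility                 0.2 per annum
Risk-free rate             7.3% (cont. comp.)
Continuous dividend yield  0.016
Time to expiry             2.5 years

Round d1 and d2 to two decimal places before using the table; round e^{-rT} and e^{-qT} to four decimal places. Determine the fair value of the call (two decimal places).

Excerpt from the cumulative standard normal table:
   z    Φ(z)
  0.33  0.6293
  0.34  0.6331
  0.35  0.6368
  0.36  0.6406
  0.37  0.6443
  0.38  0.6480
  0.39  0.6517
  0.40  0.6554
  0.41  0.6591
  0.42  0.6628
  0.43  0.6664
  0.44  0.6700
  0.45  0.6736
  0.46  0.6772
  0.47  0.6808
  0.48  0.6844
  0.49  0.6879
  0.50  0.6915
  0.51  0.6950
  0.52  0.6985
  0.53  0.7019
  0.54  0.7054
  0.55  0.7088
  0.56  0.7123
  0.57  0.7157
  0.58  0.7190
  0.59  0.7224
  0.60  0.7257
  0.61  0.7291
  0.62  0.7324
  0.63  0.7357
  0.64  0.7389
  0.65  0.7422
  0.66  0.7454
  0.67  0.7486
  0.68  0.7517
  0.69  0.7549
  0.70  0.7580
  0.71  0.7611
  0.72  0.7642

€82.64

T = 2.5;  σ√T = 0.3162
ln(S/K) + (r − q + σ²/2)T = ln(410/400) + (0.073 − 0.016 + 0.2²/2)·2.5 = 0.0247 + 0.1925 = 0.2172
d₁ = 0.2172 / 0.3162 = 0.6868 which rounds to 0.69
d₂ = d₁ − σ√T = 0.6868 − 0.3162 = 0.3706 which rounds to 0.37
exp(−qT) = exp(−0.016·2.5) = 0.9608;  exp(−rT) = exp(−0.073·2.5) = 0.8332
N(d₁) = N(0.69) = 0.7549;  N(d₂) = N(0.37) = 0.6443
C = 410·0.9608·0.7549 − 400·0.8332·0.6443 = 297.3762 − 214.7323 = 82.6439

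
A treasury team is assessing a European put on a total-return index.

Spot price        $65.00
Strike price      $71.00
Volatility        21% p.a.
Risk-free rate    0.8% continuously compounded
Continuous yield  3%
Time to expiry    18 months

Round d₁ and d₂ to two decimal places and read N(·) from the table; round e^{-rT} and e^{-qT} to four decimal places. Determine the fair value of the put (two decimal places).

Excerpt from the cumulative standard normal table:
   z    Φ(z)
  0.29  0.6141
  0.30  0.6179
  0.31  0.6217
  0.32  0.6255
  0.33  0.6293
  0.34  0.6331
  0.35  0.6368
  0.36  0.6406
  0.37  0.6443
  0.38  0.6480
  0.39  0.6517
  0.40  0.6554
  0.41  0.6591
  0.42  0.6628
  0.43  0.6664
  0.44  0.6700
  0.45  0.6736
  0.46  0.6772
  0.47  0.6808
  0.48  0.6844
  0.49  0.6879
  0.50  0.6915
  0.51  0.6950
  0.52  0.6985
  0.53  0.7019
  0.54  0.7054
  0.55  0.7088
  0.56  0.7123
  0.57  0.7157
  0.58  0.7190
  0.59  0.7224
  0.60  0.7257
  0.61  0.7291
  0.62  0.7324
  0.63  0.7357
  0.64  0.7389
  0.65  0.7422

T = 1.5;  σ√T = 0.2572
ln(S/K) + (r − q + σ²/2)T = ln(65/71) + (0.008 − 0.03 + 0.21²/2)·1.5 = -0.0883 + 0.0001 = -0.0882
d₁ = -0.0882 / 0.2572 = -0.3430 → -0.34
d₂ = d₁ − σ√T = -0.3430 − 0.2572 = -0.6002 → -0.60
e^(−qT) = e^(−0.03·1.5) = 0.9560;  e^(−rT) = e^(−0.008·1.5) = 0.9881
P = 71·0.9881·N(0.60) − 65·0.9560·N(0.34) = 71·0.9881·0.7257 − 65·0.9560·0.6331 = 50.9116 − 39.3408 = 11.5707

$11.57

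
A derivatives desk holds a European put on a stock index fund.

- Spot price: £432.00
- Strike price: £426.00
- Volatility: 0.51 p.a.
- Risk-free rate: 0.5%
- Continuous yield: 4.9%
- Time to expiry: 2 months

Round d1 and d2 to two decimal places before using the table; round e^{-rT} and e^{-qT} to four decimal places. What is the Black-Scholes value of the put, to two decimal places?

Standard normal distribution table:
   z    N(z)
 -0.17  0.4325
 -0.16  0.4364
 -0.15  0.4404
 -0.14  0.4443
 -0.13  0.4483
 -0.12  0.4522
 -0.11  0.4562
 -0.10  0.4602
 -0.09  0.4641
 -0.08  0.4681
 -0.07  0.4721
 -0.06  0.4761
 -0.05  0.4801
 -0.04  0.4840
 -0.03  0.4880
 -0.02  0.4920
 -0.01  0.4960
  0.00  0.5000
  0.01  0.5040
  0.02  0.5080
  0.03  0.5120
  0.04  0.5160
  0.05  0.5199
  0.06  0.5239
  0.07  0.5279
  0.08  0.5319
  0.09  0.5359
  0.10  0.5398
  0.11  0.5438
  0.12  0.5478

£34.32

T = 0.1667;  σ√T = 0.2082
d₁ = [ln(432/426) + (0.005 − 0.049 + ½·0.51²)·0.1667] / (σ√T) = (0.0140 + 0.0143) / 0.2082 = 0.1361 which rounds to 0.14
d₂ = 0.1361 − 0.2082 = -0.0721 which rounds to -0.07
exp(−qT) = exp(−0.049·0.1667) = 0.9919;  exp(−rT) = exp(−0.005·0.1667) = 0.9992
N(−d₂) = N(0.07) = 0.5279;  N(−d₁) = N(-0.14) = 0.4443
P = 426·0.9992·0.5279 − 432·0.9919·0.4443 = 224.7055 − 190.3829 = 34.3226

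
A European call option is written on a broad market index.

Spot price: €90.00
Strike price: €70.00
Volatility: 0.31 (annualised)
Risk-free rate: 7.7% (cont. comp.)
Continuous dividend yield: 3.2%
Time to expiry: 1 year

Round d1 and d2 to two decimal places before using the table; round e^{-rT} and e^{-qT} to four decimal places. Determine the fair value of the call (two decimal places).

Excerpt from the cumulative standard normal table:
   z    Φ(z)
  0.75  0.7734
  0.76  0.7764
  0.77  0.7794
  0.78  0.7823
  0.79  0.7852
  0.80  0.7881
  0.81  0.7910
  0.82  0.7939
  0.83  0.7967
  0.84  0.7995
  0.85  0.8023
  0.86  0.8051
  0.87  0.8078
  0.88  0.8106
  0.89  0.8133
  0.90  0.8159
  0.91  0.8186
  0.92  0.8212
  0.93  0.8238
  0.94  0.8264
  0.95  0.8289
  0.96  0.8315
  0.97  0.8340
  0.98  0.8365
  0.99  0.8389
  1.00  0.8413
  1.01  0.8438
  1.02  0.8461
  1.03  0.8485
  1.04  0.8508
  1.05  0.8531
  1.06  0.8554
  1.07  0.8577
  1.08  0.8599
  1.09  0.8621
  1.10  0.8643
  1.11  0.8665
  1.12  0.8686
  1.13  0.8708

T = 1;  σ√T = 0.3100
d₁ = [ln(90/70) + (0.077 − 0.032 + 0.31²/2)·1] / 0.3100 = [0.2513 + 0.0930] / 0.3100 = 1.1109 ≈ 1.11
d₂ = d₁ − σ√T = 1.1109 − 0.3100 = 0.8009 ≈ 0.80
e^(−qT) = e^(−0.032·1) = 0.9685;  e^(−rT) = e^(−0.077·1) = 0.9259
C = 90·0.9685·N(1.11) − 70·0.9259·N(0.80) = 90·0.9685·0.8665 − 70·0.9259·0.7881 = 75.5285 − 51.0791 = 24.4493

€24.45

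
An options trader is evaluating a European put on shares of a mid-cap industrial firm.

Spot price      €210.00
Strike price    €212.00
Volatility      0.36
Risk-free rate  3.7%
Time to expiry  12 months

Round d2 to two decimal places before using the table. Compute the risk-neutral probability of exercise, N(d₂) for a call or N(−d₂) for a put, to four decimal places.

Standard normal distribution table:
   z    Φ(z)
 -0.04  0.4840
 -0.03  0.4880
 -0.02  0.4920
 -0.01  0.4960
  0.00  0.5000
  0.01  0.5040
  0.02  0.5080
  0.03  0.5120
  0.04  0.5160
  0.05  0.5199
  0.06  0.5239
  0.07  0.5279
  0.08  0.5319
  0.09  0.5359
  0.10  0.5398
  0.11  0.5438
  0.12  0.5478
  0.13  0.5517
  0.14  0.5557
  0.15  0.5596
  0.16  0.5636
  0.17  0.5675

σ√T = 0.36·√1 = 0.3600
d₁ = [ln(210/212) + (0.037 + 0.36²/2)·1] / 0.3600 = [-0.0095 + 0.1018] / 0.3600 = 0.2564 ≈ 0.26
d₂ = d₁ − σ√T = 0.2564 − 0.3600 = -0.1036 ≈ -0.10
Pr(exercise) under Q = N(−d₂) = N(0.10) = 0.5398

0.5398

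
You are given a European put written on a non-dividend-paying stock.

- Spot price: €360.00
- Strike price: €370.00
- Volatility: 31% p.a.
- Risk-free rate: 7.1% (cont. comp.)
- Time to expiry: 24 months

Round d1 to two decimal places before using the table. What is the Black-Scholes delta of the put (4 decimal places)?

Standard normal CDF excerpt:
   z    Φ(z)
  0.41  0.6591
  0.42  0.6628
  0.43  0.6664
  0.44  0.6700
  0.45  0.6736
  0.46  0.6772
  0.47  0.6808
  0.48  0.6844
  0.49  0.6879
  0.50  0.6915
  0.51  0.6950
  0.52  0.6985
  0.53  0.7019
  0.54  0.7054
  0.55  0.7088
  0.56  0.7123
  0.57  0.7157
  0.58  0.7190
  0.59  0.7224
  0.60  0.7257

σ√T = 0.31 × 1.4142 = 0.4384
ln(S/K) + (r + σ²/2)T = ln(360/370) + (0.071 + 0.31²/2)·2 = -0.0274 + 0.2381 = 0.2107
d₁ = 0.2107 / 0.4384 = 0.4806 → 0.48
N(d₁) = N(0.48) = 0.6844
Δ_put = N(d₁) − 1 = 0.6844 − 1 = -0.3156

-0.3156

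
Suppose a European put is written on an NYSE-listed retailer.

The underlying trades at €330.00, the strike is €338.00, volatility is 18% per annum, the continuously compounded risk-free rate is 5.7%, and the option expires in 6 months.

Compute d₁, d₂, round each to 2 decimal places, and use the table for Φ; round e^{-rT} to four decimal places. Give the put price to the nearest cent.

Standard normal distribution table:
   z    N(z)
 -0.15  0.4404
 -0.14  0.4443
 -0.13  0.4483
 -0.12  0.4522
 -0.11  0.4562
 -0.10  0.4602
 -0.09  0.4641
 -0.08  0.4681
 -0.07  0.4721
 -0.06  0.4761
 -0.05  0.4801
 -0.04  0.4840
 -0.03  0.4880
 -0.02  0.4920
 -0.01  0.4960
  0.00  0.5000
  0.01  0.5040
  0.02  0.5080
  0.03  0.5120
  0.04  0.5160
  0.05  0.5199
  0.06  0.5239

€16.33

T = 0.5;  σ√T = 0.1273
d₁ = [ln(330/338) + (0.057 + 0.18²/2)·0.5] / 0.1273 = [-0.0240 + 0.0366] / 0.1273 = 0.0994 ⇒ 0.10
d₂ = d₁ − σ√T = 0.0994 − 0.1273 = -0.0279 ⇒ -0.03
e^(−rT) = e^(−0.057·0.5) = 0.9719
P = 338·0.9719·N(0.03) − 330·N(-0.10) = 338·0.9719·0.5120 − 330·0.4602 = 168.1931 − 151.8660 = 16.3271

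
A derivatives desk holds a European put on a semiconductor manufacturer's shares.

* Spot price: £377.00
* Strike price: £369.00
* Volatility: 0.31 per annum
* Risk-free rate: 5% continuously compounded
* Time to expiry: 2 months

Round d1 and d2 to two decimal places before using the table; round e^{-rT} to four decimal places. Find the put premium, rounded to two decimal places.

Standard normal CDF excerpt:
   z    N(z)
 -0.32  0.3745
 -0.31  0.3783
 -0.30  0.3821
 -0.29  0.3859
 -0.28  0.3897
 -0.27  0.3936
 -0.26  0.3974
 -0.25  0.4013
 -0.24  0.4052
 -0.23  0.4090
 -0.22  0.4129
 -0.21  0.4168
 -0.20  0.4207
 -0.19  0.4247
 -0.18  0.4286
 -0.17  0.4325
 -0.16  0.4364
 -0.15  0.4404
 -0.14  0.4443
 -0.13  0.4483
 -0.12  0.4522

£14.22

σ√T = 0.31·√0.1667 = 0.1266
ln(S/K) + (r + σ²/2)T = ln(377/369) + (0.05 + 0.31²/2)·0.1667 = 0.0214 + 0.0163 = 0.0378
d₁ = 0.0378 / 0.1266 = 0.2986 ⇒ 0.30
d₂ = d₁ − σ√T = 0.2986 − 0.1266 = 0.1720 ⇒ 0.17
exp(−rT) = exp(−0.05·0.1667) = 0.9917
P = 369·0.9917·N(-0.17) − 377·N(-0.30) = 369·0.9917·0.4325 − 377·0.3821 = 158.2679 − 144.0517 = 14.2162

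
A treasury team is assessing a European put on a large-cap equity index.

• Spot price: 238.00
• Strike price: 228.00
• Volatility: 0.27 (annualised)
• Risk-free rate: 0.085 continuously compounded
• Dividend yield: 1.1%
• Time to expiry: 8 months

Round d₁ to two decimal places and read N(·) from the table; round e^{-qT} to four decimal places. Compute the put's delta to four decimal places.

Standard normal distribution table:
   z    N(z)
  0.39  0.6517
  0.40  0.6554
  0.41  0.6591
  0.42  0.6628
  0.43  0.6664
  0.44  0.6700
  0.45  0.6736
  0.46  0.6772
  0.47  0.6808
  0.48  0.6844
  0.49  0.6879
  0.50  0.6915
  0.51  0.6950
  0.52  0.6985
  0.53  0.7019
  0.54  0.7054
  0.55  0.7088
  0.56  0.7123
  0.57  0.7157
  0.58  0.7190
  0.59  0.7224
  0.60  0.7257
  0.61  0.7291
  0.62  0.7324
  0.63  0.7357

-0.2959

σ√T = 0.27·√0.6667 = 0.2205
d₁ = [ln(238/228) + (0.085 − 0.011 + ½·0.27²)·0.6667] / (σ√T) = (0.0429 + 0.0736) / 0.2205 = 0.5287 ≈ 0.53
N(d₁) = N(0.53) = 0.7019
Δ_put = e^(−qT)·(N(d₁) − 1) = 0.9927·(0.7019 − 1) = -0.2959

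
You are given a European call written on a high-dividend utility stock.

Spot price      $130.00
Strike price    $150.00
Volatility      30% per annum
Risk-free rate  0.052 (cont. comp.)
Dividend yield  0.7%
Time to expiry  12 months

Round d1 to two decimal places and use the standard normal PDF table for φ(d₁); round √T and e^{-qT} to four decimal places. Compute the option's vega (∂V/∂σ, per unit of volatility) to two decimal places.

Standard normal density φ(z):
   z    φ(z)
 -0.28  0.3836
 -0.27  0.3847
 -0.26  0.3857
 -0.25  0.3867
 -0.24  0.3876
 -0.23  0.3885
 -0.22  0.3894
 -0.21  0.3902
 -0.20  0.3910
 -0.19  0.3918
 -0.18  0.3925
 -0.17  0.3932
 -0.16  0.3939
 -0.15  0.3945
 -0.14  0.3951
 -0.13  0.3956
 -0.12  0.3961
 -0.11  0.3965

50.67

σ√T = 0.3·√1 = 0.3000
d₁ = [ln(130/150) + (0.052 − 0.007 + 0.3²/2)·1] / 0.3000 = [-0.1431 + 0.0900] / 0.3000 = -0.1770 → -0.18
√T = √1 = 1.0000
φ(d₁) = φ(-0.18) = 0.3925
e^(−qT) = e^(−0.007·1) = 0.9930
vega = S·e^(−qT)·φ(d₁)·√T = 130·0.9930·0.3925·1.0000 = 50.6678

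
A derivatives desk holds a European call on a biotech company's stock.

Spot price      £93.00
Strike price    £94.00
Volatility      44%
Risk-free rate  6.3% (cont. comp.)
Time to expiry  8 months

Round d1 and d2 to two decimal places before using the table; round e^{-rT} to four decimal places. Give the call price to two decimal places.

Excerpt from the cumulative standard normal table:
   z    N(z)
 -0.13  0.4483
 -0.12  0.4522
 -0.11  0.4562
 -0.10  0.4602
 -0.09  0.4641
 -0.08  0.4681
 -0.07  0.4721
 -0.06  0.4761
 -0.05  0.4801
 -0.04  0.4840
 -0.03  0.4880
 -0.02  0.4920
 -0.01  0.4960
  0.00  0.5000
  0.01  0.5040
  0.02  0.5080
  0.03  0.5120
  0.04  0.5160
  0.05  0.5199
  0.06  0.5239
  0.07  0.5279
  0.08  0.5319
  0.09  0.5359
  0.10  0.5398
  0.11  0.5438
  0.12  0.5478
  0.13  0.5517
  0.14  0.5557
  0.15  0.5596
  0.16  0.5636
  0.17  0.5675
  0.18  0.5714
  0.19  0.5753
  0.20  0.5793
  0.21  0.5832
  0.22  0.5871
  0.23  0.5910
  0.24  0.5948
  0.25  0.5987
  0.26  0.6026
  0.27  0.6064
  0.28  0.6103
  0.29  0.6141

£14.56

T = 0.6667;  σ√T = 0.3593
d₁ = [ln(93/94) + (0.063 + 0.44²/2)·0.6667] / 0.3593 = [-0.0107 + 0.1065] / 0.3593 = 0.2668 which rounds to 0.27
d₂ = d₁ − σ√T = 0.2668 − 0.3593 = -0.0925 which rounds to -0.09
e^(−rT) = e^(−0.063·0.6667) = 0.9589
N(d₁) = N(0.27) = 0.6064;  N(d₂) = N(-0.09) = 0.4641
C = 93·0.6064 − 94·0.9589·0.4641 = 56.3952 − 41.8324 = 14.5628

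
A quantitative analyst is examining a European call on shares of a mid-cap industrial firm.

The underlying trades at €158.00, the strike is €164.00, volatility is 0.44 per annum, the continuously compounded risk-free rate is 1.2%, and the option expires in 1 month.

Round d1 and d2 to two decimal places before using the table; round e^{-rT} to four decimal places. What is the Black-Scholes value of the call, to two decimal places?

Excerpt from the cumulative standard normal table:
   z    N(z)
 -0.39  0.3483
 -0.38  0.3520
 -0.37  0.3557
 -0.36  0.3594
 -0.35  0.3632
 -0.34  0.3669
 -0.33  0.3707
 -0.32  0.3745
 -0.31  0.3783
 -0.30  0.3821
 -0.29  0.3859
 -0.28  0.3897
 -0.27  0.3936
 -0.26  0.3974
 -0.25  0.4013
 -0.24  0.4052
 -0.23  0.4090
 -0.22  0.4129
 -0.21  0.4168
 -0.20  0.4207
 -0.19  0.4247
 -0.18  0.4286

σ√T = 0.44·√0.08333 = 0.1270
ln(S/K) + (r + σ²/2)T = ln(158/164) + (0.012 + 0.44²/2)·0.08333 = -0.0373 + 0.0091 = -0.0282
d₁ = -0.0282 / 0.1270 = -0.2221 → -0.22
d₂ = d₁ − σ√T = -0.2221 − 0.1270 = -0.3491 → -0.35
exp(−rT) = exp(−0.012·0.08333) = 0.9990
N(d₁) = N(-0.22) = 0.4129;  N(d₂) = N(-0.35) = 0.3632
C = 158·0.4129 − 164·0.9990·0.3632 = 65.2382 − 59.5052 = 5.7330

€5.73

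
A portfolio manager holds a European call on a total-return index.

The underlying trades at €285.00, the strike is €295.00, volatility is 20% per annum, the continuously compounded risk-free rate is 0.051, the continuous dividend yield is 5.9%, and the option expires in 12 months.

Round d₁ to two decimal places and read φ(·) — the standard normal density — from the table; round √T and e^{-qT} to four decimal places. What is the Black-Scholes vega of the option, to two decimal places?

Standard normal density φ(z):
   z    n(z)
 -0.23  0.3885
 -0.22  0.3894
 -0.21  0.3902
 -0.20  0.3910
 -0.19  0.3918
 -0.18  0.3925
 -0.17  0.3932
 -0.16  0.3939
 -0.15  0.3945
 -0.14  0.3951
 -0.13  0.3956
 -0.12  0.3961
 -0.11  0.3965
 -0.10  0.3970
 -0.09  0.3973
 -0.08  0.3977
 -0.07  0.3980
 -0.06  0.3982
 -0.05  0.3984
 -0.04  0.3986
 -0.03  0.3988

T = 1;  σ√T = 0.2000
d₁ = [ln(285/295) + (0.051 − 0.059 + 0.2²/2)·1] / 0.2000 = [-0.0345 + 0.0120] / 0.2000 = -0.1124 ≈ -0.11
√T = √1 = 1.0000
φ(d₁) = φ(-0.11) = 0.3965
e^(−qT) = e^(−0.059·1) = 0.9427
vega = S·e^(−qT)·φ(d₁)·√T = 285·0.9427·0.3965·1.0000 = 106.5275
(Vega is the same for a European call and put with the same parameters.)

106.53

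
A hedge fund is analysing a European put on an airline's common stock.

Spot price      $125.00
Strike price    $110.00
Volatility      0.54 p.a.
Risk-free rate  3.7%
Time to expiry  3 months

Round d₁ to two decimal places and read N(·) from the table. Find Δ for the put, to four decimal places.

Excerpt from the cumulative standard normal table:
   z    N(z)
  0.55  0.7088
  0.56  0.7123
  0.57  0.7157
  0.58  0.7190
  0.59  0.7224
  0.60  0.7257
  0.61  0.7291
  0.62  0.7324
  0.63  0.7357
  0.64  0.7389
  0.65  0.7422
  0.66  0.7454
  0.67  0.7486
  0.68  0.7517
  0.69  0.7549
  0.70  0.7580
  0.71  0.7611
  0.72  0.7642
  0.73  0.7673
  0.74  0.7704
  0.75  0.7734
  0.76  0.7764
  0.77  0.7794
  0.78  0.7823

T = 0.25;  σ√T = 0.2700
ln(S/K) + (r + σ²/2)T = ln(125/110) + (0.037 + 0.54²/2)·0.25 = 0.1278 + 0.0457 = 0.1735
d₁ = 0.1735 / 0.2700 = 0.6427 ⇒ 0.64
N(d₁) = N(0.64) = 0.7389
Δ_put = N(d₁) − 1 = 0.7389 − 1 = -0.2611

-0.2611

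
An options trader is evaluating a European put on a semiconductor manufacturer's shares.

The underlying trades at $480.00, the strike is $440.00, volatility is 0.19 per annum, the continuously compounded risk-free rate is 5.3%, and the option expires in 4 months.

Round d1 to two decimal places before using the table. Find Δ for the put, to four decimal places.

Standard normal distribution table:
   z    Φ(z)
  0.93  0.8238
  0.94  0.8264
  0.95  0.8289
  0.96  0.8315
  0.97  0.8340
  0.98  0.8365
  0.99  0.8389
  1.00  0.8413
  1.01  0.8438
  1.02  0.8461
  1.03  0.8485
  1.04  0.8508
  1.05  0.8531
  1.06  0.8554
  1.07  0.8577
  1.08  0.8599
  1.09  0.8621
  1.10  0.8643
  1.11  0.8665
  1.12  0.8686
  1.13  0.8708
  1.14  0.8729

-0.1562

T = 0.3333;  σ√T = 0.1097
d₁ = [ln(480/440) + (0.053 + 0.19²/2)·0.3333] / 0.1097 = [0.0870 + 0.0237] / 0.1097 = 1.0091 which rounds to 1.01
N(d₁) = N(1.01) = 0.8438
Δ_put = N(d₁) − 1 = 0.8438 − 1 = -0.1562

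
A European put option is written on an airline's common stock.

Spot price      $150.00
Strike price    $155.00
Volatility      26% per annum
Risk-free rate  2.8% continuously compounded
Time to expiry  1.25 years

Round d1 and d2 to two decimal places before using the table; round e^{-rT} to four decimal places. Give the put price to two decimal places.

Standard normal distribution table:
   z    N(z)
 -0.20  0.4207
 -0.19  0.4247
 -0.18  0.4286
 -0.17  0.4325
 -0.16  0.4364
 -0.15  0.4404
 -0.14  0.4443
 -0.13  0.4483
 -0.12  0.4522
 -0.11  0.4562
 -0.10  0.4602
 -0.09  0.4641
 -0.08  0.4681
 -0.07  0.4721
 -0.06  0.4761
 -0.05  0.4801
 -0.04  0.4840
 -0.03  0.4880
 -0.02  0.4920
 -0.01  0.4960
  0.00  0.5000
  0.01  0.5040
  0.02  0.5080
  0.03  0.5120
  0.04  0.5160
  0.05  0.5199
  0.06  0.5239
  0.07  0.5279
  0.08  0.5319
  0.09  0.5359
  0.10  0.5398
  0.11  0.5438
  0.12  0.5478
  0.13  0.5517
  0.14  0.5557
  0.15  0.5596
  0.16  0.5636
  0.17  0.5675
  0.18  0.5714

T = 1.25;  σ√T = 0.2907
d₁ = [ln(150/155) + (0.028 + ½·0.26²)·1.25] / (σ√T) = (-0.0328 + 0.0773) / 0.2907 = 0.1529 ⇒ 0.15
d₂ = 0.1529 − 0.2907 = -0.1377 ⇒ -0.14
e^(−rT) = e^(−0.028·1.25) = 0.9656
P = 155·0.9656·N(0.14) − 150·N(-0.15) = 155·0.9656·0.5557 − 150·0.4404 = 83.1705 − 66.0600 = 17.1105

$17.11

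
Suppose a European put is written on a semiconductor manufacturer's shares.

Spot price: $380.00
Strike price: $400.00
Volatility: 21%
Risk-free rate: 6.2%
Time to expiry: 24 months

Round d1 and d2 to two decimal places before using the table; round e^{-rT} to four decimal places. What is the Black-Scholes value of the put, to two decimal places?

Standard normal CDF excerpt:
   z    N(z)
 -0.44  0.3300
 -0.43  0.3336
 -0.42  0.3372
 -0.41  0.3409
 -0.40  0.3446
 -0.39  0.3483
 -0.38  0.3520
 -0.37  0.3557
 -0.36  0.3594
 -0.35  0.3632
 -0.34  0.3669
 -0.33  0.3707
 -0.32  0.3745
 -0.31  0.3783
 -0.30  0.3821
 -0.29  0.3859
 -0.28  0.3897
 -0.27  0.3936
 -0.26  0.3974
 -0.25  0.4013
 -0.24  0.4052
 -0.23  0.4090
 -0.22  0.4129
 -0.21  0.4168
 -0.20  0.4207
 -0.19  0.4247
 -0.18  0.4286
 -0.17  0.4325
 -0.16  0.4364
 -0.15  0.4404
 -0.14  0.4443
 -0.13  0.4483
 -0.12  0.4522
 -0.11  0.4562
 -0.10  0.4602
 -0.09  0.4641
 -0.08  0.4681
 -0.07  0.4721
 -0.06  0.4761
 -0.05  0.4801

T = 2;  σ√T = 0.2970
ln(S/K) + (r + σ²/2)T = ln(380/400) + (0.062 + 0.21²/2)·2 = -0.0513 + 0.1681 = 0.1168
d₁ = 0.1168 / 0.2970 = 0.3933 → 0.39
d₂ = d₁ − σ√T = 0.3933 − 0.2970 = 0.0963 → 0.10
exp(−rT) = exp(−0.062·2) = 0.8834
P = 400·0.8834·N(-0.10) − 380·N(-0.39) = 400·0.8834·0.4602 − 380·0.3483 = 162.6163 − 132.3540 = 30.2623

$30.26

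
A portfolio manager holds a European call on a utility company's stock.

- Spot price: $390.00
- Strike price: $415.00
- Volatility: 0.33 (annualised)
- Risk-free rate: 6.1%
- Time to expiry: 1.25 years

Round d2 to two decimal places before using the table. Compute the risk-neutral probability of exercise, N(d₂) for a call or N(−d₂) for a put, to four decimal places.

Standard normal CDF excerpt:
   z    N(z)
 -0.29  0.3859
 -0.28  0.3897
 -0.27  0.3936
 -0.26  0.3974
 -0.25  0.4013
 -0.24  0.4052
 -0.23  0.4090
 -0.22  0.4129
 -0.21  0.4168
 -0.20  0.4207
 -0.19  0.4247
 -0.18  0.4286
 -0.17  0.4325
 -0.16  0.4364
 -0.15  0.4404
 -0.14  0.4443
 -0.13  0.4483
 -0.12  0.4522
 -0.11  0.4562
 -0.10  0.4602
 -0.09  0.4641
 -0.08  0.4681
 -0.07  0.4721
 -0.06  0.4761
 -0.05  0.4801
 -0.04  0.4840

σ√T = 0.33·√1.25 = 0.3690
ln(S/K) + (r + σ²/2)T = ln(390/415) + (0.061 + 0.33²/2)·1.25 = -0.0621 + 0.1443 = 0.0822
d₁ = 0.0822 / 0.3690 = 0.2227 ≈ 0.22
d₂ = d₁ − σ√T = 0.2227 − 0.3690 = -0.1462 ≈ -0.15
Risk-neutral Pr[S_T > K] = N(d₂) = N(-0.15) = 0.4404

0.4404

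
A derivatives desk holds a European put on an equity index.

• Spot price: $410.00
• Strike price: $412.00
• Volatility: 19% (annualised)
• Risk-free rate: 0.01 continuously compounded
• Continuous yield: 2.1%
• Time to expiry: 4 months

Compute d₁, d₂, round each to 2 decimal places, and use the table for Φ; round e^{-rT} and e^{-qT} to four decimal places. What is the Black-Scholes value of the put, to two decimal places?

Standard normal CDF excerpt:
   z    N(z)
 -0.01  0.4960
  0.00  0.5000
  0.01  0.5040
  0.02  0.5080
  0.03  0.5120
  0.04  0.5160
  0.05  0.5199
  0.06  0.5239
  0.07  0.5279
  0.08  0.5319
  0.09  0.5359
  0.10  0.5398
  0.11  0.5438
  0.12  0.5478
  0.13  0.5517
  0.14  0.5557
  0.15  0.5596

$19.73

T = 0.3333;  σ√T = 0.1097
d₁ = [ln(410/412) + (0.01 − 0.021 + 0.19²/2)·0.3333] / 0.1097 = [-0.0049 + 0.0023] / 0.1097 = -0.0229 ⇒ -0.02
d₂ = d₁ − σ√T = -0.0229 − 0.1097 = -0.1326 ⇒ -0.13
e^(−qT) = e^(−0.021·0.3333) = 0.9930;  e^(−rT) = e^(−0.01·0.3333) = 0.9967
N(−d₂) = N(0.13) = 0.5517;  N(−d₁) = N(0.02) = 0.5080
P = 412·0.9967·0.5517 − 410·0.9930·0.5080 = 226.5503 − 206.8220 = 19.7283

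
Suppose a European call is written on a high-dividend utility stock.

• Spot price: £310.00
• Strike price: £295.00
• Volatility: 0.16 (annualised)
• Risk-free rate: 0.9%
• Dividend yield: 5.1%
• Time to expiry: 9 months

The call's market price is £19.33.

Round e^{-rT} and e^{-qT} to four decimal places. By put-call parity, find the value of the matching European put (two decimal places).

£13.98

e^(−qT) = e^(−0.051·0.75) = 0.9625;  e^(−rT) = e^(−0.009·0.75) = 0.9933
Put-call parity: C − P = S·e^(−qT) − K·e^(−rT) = 310·0.9625 − 295·0.9933 = 298.3750 − 293.0235 = 5.3515
P = C − (C − P) = 19.33 − (5.3515) = 13.9785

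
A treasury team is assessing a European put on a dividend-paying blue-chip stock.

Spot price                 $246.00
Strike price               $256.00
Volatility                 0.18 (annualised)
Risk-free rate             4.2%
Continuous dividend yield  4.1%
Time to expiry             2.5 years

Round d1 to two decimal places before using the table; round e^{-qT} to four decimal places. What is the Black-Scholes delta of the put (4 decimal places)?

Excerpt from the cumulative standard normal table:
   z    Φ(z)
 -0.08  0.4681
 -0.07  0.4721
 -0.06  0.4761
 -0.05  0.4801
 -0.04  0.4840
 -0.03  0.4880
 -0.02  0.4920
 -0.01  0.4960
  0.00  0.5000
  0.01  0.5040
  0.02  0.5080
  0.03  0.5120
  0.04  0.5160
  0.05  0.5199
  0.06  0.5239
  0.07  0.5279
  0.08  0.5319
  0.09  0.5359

T = 2.5;  σ√T = 0.2846
d₁ = [ln(246/256) + (0.042 − 0.041 + ½·0.18²)·2.5] / (σ√T) = (-0.0398 + 0.0430) / 0.2846 = 0.0111 which rounds to 0.01
N(d₁) = N(0.01) = 0.5040
Δ_put = exp(−qT)·(N(d₁) − 1) = 0.9026·(0.5040 − 1) = -0.4477

-0.4477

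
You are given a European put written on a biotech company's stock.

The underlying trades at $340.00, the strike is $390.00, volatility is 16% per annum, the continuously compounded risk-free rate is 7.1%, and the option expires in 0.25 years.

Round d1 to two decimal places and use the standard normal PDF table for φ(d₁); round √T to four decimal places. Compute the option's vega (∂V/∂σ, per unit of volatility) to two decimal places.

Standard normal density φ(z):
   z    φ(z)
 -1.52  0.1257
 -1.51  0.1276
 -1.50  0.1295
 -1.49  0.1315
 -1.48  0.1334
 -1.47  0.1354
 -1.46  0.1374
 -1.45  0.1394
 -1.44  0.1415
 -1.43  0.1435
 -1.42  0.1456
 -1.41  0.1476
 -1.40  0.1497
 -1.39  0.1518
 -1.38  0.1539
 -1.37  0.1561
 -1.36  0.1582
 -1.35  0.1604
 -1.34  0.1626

23.70

σ√T = 0.16·√0.25 = 0.0800
d₁ = [ln(340/390) + (0.071 + ½·0.16²)·0.25] / (σ√T) = (-0.1372 + 0.0209) / 0.0800 = -1.4531 which rounds to -1.45
√T = √0.25 = 0.5000
φ(d₁) = φ(-1.45) = 0.1394
vega = S·φ(d₁)·√T = 340·0.1394·0.5000 = 23.6980
(Call and put vega coincide under Black-Scholes.)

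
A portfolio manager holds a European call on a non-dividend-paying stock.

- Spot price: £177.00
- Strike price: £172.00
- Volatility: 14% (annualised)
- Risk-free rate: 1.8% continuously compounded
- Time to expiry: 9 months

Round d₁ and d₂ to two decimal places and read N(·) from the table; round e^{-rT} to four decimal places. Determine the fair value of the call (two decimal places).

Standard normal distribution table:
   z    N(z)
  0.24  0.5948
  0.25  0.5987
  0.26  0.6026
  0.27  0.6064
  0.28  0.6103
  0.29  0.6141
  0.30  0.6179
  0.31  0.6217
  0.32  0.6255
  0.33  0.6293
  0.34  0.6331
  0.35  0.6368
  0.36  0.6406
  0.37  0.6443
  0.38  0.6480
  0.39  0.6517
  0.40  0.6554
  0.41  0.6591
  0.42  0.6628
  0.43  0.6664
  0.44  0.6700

£12.45

σ√T = 0.14 × 0.8660 = 0.1212
d₁ = [ln(177/172) + (0.018 + ½·0.14²)·0.75] / (σ√T) = (0.0287 + 0.0209) / 0.1212 = 0.4083 ⇒ 0.41
d₂ = 0.4083 − 0.1212 = 0.2871 ⇒ 0.29
e^(−rT) = e^(−0.018·0.75) = 0.9866
N(d₁) = N(0.41) = 0.6591;  N(d₂) = N(0.29) = 0.6141
C = 177·0.6591 − 172·0.9866·0.6141 = 116.6607 − 104.2098 = 12.4509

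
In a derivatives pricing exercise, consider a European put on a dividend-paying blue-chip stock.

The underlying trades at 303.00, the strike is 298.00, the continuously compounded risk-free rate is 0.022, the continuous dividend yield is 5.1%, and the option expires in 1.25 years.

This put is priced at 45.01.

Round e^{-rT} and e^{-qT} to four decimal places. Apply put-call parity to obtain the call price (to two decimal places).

39.36

exp(−qT) = exp(−0.051·1.25) = 0.9382;  exp(−rT) = exp(−0.022·1.25) = 0.9729
Put-call parity: C − P = S·e^(−qT) − K·e^(−rT) = 303·0.9382 − 298·0.9729 = 284.2746 − 289.9242 = -5.6496
C = P + (C − P) = 45.01 + (-5.6496) = 39.3604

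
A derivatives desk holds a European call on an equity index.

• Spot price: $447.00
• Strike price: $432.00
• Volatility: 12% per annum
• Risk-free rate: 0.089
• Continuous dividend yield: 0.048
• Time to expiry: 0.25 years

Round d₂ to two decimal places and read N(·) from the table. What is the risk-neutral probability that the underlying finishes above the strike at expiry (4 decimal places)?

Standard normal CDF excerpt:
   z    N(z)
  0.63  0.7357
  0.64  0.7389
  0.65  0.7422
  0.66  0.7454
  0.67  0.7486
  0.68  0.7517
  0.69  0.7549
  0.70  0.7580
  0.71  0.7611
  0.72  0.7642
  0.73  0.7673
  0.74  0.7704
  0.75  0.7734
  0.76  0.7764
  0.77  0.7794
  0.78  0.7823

T = 0.25;  σ√T = 0.0600
d₁ = [ln(447/432) + (0.089 − 0.048 + ½·0.12²)·0.25] / (σ√T) = (0.0341 + 0.0120) / 0.0600 = 0.7697 ⇒ 0.77
d₂ = 0.7697 − 0.0600 = 0.7097 ⇒ 0.71
Risk-neutral Pr[S_T > K] = N(d₂) = N(0.71) = 0.7611

0.7611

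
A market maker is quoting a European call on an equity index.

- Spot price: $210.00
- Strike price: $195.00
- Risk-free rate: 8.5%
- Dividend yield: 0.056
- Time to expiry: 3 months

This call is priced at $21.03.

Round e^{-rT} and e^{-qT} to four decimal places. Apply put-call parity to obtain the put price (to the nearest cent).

exp(−qT) = exp(−0.056·0.25) = 0.9861;  exp(−rT) = exp(−0.085·0.25) = 0.9790
Put-call parity: C − P = S·e^(−qT) − K·e^(−rT) = 210·0.9861 − 195·0.9790 = 207.0810 − 190.9050 = 16.1760
P = C − (C − P) = 21.03 − (16.1760) = 4.8540

$4.85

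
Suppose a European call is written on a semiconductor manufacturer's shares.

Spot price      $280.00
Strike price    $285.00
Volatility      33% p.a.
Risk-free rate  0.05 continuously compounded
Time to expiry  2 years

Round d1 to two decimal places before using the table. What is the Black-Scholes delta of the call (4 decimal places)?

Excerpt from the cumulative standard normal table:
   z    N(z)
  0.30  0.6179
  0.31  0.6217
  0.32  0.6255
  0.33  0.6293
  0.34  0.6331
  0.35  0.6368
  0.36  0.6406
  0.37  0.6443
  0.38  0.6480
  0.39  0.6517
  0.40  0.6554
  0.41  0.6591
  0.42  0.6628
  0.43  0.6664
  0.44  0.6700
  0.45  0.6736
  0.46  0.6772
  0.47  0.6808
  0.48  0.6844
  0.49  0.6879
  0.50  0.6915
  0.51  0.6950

0.6591

σ√T = 0.33·√2 = 0.4667
ln(S/K) + (r + σ²/2)T = ln(280/285) + (0.05 + 0.33²/2)·2 = -0.0177 + 0.2089 = 0.1912
d₁ = 0.1912 / 0.4667 = 0.4097 which rounds to 0.41
N(d₁) = N(0.41) = 0.6591
Δ_call = N(d₁) = 0.6591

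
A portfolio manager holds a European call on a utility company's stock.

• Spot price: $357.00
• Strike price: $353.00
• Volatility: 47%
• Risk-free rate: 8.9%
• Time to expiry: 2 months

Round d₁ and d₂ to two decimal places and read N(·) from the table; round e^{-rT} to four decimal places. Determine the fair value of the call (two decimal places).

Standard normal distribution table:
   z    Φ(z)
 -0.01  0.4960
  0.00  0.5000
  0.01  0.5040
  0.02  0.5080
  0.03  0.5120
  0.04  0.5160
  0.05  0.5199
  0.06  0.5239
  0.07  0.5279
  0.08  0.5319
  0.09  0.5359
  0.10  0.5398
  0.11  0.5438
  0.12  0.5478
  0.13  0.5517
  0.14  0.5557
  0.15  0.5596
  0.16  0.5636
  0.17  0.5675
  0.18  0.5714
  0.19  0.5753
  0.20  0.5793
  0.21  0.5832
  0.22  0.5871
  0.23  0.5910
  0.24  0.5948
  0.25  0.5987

σ√T = 0.47·√0.1667 = 0.1919
d₁ = [ln(357/353) + (0.089 + ½·0.47²)·0.1667] / (σ√T) = (0.0113 + 0.0332) / 0.1919 = 0.2320 → 0.23
d₂ = 0.2320 − 0.1919 = 0.0401 → 0.04
e^(−rT) = e^(−0.089·0.1667) = 0.9853
N(d₁) = N(0.23) = 0.5910;  N(d₂) = N(0.04) = 0.5160
C = 357·0.5910 − 353·0.9853·0.5160 = 210.9870 − 179.4704 = 31.5166

$31.52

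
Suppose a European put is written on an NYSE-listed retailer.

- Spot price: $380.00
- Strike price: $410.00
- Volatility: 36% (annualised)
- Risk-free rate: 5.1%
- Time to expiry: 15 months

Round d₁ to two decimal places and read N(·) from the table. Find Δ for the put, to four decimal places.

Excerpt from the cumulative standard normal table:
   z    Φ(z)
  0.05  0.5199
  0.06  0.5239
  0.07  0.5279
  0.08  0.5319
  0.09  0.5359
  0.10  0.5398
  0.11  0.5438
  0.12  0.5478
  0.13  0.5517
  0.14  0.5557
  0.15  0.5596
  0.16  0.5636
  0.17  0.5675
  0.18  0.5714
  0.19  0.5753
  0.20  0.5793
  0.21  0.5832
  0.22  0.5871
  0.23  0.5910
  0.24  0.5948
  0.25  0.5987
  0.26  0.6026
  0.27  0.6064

T = 1.25;  σ√T = 0.4025
ln(S/K) + (r + σ²/2)T = ln(380/410) + (0.051 + 0.36²/2)·1.25 = -0.0760 + 0.1447 = 0.0688
d₁ = 0.0688 / 0.4025 = 0.1708 which rounds to 0.17
N(d₁) = N(0.17) = 0.5675
Δ_put = N(d₁) − 1 = 0.5675 − 1 = -0.4325

-0.4325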